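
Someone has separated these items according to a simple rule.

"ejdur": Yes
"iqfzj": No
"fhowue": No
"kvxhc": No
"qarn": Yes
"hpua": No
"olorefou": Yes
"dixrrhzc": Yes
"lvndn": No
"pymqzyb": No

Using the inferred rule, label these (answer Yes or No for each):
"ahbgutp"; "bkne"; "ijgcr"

No, No, Yes

The distinguishing property — contains 'r' — holds for all the 'Yes' cases and none of the 'No' cases.
"ahbgutp" → no 'r' → No. "bkne" → no 'r' → No. "ijgcr" → has 'r' → Yes.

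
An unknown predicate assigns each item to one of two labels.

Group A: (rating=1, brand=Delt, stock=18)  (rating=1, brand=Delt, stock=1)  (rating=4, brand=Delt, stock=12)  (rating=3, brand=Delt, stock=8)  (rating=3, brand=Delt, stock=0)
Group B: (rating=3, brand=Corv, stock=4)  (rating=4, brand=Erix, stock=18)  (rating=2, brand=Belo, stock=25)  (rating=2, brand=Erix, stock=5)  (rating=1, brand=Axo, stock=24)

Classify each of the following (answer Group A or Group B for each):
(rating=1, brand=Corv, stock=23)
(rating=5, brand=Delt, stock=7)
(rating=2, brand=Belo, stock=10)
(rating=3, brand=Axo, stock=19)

The rule appears to be: brand is Delt.
(rating=1, brand=Corv, stock=23): brand is Corv — doesn't match, so Group B.
(rating=5, brand=Delt, stock=7): brand is Delt — passes, so Group A.
(rating=2, brand=Belo, stock=10): brand is Belo — doesn't match, so Group B.
(rating=3, brand=Axo, stock=19): brand is Axo — doesn't match, so Group B.

Group B, Group A, Group B, Group B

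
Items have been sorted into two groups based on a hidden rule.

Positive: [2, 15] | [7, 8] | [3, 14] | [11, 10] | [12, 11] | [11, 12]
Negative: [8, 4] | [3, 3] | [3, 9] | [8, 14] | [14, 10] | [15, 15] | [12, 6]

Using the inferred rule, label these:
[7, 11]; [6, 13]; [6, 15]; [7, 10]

All 'Positive' examples share one property — sum is odd — and every 'Negative' example lacks it.

Negative, Positive, Positive, Positive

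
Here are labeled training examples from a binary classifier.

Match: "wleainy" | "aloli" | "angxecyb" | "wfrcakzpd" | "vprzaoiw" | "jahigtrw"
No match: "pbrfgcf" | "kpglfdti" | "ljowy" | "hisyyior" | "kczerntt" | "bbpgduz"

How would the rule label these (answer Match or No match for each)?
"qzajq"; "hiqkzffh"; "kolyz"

Rule: contains 'a'. This holds for each 'Match' example and fails for each 'No match' one.

Match, No match, No match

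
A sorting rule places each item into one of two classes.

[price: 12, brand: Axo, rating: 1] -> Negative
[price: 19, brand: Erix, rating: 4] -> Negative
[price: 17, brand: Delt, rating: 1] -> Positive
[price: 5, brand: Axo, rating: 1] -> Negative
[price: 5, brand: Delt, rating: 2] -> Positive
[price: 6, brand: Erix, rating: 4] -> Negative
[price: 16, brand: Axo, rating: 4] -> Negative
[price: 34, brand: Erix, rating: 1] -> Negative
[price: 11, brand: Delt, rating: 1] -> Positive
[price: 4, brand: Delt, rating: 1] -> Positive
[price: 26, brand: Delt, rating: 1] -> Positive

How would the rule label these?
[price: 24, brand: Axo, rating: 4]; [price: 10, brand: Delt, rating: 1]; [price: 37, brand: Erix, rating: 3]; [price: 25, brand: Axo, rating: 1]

Negative, Positive, Negative, Negative

Every 'Positive' example satisfies: brand is Delt. None of the 'Negative' examples do.
[price: 24, brand: Axo, rating: 4] — brand is Axo, hence Negative.
[price: 10, brand: Delt, rating: 1] — brand is Delt, hence Positive.
[price: 37, brand: Erix, rating: 3] — brand is Erix, hence Negative.
[price: 25, brand: Axo, rating: 1] — brand is Axo, hence Negative.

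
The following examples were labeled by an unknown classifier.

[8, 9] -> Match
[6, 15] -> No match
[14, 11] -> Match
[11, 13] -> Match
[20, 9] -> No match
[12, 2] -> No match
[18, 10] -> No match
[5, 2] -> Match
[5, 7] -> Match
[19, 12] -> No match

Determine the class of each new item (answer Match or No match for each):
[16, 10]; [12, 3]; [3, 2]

No match, No match, Match

The rule appears to be: |first − second| ≤ 3.
[16, 10]: No match (|16−10| = 6).
[12, 3]: No match (|12−3| = 9).
[3, 2]: Match (|3−2| = 1).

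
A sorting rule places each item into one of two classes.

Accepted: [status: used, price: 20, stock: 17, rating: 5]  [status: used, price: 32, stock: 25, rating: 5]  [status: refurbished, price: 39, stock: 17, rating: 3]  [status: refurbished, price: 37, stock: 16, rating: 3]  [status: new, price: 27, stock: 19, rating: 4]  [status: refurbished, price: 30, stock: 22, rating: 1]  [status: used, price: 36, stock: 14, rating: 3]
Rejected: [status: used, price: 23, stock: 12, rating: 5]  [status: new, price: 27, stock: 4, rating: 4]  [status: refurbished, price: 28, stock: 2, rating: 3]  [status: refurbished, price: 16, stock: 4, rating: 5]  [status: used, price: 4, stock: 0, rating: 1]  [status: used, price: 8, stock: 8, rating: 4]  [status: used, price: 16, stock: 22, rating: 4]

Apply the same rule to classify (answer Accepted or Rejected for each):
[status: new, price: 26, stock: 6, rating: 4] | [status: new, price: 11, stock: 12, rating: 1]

Rejected, Rejected

The pattern is that an item is 'Accepted' exactly when: price ≥ 20 AND stock ≥ 14.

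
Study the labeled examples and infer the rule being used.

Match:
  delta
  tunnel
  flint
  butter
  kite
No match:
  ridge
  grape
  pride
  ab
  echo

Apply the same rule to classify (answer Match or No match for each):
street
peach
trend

Match, No match, Match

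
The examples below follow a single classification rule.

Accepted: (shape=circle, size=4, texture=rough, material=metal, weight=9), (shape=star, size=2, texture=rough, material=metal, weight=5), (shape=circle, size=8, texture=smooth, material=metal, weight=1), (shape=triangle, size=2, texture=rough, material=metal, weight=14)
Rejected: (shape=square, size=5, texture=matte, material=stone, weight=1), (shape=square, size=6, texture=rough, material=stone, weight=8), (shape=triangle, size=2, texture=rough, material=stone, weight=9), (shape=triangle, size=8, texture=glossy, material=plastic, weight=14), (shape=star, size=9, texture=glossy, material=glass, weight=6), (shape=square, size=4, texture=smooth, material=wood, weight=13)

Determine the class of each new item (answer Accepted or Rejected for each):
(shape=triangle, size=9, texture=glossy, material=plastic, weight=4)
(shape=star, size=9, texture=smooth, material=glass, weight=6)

Comparing the two groups points to one rule — material is metal.
(shape=triangle, size=9, texture=glossy, material=plastic, weight=4) → material is plastic → Rejected.
(shape=star, size=9, texture=smooth, material=glass, weight=6) → material is glass → Rejected.

Rejected, Rejected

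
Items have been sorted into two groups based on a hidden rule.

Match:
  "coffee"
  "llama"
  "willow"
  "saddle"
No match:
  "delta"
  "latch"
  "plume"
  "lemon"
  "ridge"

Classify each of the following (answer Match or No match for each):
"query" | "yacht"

No match, No match

The distinguishing property — has a double letter — holds for all the 'Match' cases and none of the 'No match' cases.
No match: "query", since no doubled letter. No match: "yacht", since no doubled letter.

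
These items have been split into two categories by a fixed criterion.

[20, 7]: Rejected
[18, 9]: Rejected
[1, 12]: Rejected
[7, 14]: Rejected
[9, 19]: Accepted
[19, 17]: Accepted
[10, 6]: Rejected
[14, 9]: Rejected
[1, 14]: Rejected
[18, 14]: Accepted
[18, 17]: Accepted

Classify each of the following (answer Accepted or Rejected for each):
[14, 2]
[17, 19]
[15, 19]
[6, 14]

Rejected, Accepted, Accepted, Rejected

Every 'Accepted' example satisfies: sum ≥ 28. None of the 'Rejected' examples do.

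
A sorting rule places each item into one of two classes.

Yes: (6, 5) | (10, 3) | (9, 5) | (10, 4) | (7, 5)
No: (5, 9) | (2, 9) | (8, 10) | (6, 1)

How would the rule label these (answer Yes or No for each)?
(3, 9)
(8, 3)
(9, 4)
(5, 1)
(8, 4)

One predicate separates the groups cleanly: first > second AND sum ≥ 11.
(3, 9): 3 < 9, 3+9 = 12 — doesn't match, so No. (8, 3): 8 > 3, 8+3 = 11 — satisfies this, so Yes. (9, 4): 9 > 4, 9+4 = 13 — satisfies this, so Yes. (5, 1): 5 > 1, 5+1 = 6 — doesn't match, so No. (8, 4): 8 > 4, 8+4 = 12 — satisfies this, so Yes.

No, Yes, Yes, No, Yes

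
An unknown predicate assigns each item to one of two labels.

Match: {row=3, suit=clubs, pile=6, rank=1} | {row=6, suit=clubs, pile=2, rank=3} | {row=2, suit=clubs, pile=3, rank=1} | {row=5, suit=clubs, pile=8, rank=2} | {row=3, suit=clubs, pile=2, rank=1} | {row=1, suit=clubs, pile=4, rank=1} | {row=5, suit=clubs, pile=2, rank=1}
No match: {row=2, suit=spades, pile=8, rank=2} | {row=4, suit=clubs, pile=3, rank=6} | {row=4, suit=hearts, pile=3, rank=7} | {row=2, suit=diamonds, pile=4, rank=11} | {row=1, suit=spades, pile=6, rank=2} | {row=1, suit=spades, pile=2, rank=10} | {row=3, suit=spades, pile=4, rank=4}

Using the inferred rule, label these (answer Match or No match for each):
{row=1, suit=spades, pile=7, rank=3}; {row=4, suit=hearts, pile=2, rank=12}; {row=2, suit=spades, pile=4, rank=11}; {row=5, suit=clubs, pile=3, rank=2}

No match, No match, No match, Match

One predicate separates the groups cleanly: suit is clubs AND rank ≤ 3.
{row=1, suit=spades, pile=7, rank=3} → suit is spades, rank = 3 → No match. {row=4, suit=hearts, pile=2, rank=12} → suit is hearts, rank = 12 → No match. {row=2, suit=spades, pile=4, rank=11} → suit is spades, rank = 11 → No match. {row=5, suit=clubs, pile=3, rank=2} → suit is clubs, rank = 2 → Match.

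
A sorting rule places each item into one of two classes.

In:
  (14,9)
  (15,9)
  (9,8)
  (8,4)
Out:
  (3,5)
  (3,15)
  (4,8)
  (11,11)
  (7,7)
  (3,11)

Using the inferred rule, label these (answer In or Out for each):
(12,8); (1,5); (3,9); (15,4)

The classifier is using: first > second.

In, Out, Out, In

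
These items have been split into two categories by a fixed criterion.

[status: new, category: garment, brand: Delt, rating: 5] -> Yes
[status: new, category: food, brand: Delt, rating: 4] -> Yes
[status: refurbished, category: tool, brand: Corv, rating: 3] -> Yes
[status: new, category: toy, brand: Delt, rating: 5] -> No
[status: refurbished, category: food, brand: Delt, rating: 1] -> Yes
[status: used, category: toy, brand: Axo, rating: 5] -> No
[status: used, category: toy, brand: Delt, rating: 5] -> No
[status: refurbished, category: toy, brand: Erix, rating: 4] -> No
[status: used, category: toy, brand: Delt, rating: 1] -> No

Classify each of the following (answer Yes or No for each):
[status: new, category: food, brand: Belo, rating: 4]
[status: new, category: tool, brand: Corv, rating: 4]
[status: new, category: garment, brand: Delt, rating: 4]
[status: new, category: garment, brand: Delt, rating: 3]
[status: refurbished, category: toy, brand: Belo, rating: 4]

Yes, Yes, Yes, Yes, No

All 'Yes' examples share one property — category is not toy — and every 'No' example lacks it.
[status: new, category: food, brand: Belo, rating: 4]: category is food — qualifies, so Yes.
[status: new, category: tool, brand: Corv, rating: 4]: category is tool — qualifies, so Yes.
[status: new, category: garment, brand: Delt, rating: 4]: category is garment — qualifies, so Yes.
[status: new, category: garment, brand: Delt, rating: 3]: category is garment — qualifies, so Yes.
[status: refurbished, category: toy, brand: Belo, rating: 4]: category is toy — does not satisfy this, so No.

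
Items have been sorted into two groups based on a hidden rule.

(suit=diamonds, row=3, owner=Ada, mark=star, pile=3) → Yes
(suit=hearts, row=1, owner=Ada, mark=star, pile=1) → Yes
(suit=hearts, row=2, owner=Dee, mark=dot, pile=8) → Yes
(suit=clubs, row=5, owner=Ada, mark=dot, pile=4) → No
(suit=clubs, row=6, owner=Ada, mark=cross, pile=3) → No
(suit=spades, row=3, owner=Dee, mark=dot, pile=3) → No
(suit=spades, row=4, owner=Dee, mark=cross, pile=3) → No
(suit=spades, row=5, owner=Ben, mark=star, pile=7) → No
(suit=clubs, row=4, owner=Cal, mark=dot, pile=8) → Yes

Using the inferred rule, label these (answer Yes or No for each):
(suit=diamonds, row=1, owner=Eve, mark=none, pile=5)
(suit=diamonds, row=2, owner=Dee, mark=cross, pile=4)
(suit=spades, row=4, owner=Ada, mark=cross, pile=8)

The simplest hypothesis consistent with all the labels is: suit is not spades AND row ≤ 4.
(suit=diamonds, row=1, owner=Eve, mark=none, pile=5) — suit is diamonds, row = 1, hence Yes.
(suit=diamonds, row=2, owner=Dee, mark=cross, pile=4) — suit is diamonds, row = 2, hence Yes.
(suit=spades, row=4, owner=Ada, mark=cross, pile=8) — suit is spades, row = 4, hence No.

Yes, Yes, No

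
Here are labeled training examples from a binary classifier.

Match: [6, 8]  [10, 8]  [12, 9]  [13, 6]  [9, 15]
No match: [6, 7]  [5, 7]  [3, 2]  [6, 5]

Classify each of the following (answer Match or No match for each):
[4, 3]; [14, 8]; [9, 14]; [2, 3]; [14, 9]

No match, Match, Match, No match, Match

'Match' ⟺ sum ≥ 14.
[4, 3]: 4+3 = 7 — does not satisfy this, so No match.
[14, 8]: 14+8 = 22 — checks out, so Match.
[9, 14]: 9+14 = 23 — checks out, so Match.
[2, 3]: 2+3 = 5 — does not satisfy this, so No match.
[14, 9]: 14+9 = 23 — checks out, so Match.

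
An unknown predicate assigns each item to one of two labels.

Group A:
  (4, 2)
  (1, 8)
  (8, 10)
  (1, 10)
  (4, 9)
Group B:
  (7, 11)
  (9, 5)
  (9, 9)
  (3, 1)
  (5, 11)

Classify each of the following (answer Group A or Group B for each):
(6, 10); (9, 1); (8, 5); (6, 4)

The classifier is using: product is even.
(6, 10) — 6·10 = 60, hence Group A.
(9, 1) — 9·1 = 9, hence Group B.
(8, 5) — 8·5 = 40, hence Group A.
(6, 4) — 6·4 = 24, hence Group A.

Group A, Group B, Group A, Group A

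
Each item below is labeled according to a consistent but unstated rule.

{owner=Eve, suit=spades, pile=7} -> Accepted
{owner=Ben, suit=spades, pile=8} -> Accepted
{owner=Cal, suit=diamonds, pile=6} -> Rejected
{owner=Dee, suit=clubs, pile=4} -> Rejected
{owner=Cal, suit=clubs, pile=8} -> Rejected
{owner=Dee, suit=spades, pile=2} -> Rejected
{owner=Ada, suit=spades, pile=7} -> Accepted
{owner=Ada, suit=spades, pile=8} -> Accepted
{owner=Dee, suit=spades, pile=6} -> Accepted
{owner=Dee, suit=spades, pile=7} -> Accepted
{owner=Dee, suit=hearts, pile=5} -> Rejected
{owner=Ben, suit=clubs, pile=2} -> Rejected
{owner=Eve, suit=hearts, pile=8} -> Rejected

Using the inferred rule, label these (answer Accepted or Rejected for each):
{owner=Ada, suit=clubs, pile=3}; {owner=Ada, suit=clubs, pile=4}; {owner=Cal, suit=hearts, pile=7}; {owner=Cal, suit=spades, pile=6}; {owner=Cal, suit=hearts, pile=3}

A rule that fits every label: suit is spades AND pile ≥ 4 — true of each 'Accepted' example, false of each 'Rejected' one.
{owner=Ada, suit=clubs, pile=3} → suit is clubs, pile = 3 → Rejected. {owner=Ada, suit=clubs, pile=4} → suit is clubs, pile = 4 → Rejected. {owner=Cal, suit=hearts, pile=7} → suit is hearts, pile = 7 → Rejected. {owner=Cal, suit=spades, pile=6} → suit is spades, pile = 6 → Accepted. {owner=Cal, suit=hearts, pile=3} → suit is hearts, pile = 3 → Rejected.

Rejected, Rejected, Rejected, Accepted, Rejected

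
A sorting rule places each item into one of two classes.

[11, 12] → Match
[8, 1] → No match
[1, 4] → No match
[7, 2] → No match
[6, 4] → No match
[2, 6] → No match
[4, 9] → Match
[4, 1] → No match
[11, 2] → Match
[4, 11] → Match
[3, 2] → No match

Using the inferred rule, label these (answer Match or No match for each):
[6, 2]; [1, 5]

No match, No match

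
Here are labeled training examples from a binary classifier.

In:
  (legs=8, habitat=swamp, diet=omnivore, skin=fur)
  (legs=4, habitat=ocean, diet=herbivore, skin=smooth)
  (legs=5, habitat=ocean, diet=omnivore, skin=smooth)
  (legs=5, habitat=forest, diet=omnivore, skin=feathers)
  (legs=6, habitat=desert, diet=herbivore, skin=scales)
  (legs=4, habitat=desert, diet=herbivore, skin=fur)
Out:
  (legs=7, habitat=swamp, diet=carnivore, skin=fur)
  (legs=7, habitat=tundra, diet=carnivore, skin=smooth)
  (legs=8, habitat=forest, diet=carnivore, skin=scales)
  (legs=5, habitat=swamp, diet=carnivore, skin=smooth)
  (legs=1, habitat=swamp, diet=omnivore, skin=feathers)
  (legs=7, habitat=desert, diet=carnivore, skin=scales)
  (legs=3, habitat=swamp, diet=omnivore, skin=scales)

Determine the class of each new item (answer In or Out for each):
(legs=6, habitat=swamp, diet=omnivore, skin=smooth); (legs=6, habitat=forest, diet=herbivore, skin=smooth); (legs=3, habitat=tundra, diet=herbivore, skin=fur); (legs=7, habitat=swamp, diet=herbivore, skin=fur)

The common property of the 'In' items is: diet is not carnivore AND legs ≥ 4. No 'Out' item has it.
In: (legs=6, habitat=swamp, diet=omnivore, skin=smooth), since diet is omnivore, legs = 6. In: (legs=6, habitat=forest, diet=herbivore, skin=smooth), since diet is herbivore, legs = 6. Out: (legs=3, habitat=tundra, diet=herbivore, skin=fur), since diet is herbivore, legs = 3. In: (legs=7, habitat=swamp, diet=herbivore, skin=fur), since diet is herbivore, legs = 7.

In, In, Out, In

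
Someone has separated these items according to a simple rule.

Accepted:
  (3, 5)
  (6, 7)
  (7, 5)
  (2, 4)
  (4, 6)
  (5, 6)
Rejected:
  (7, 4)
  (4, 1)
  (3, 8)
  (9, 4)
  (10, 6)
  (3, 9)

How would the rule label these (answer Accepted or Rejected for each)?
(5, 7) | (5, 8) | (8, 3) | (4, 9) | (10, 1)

The classifier is using: |first − second| ≤ 2.
Accepted: (5, 7), since |5−7| = 2. Rejected: (5, 8), since |5−8| = 3. Rejected: (8, 3), since |8−3| = 5. Rejected: (4, 9), since |4−9| = 5. Rejected: (10, 1), since |10−1| = 9.

Accepted, Rejected, Rejected, Rejected, Rejected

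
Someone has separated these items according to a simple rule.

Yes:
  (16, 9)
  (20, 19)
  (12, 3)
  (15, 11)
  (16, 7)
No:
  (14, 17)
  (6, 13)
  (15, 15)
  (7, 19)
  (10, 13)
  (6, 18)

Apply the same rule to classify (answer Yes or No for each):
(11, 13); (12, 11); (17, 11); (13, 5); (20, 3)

All 'Yes' examples share one property — first > second — and every 'No' example lacks it.
No: (11, 13), since 11 < 13. Yes: (12, 11), since 12 > 11. Yes: (17, 11), since 17 > 11. Yes: (13, 5), since 13 > 5. Yes: (20, 3), since 20 > 3.

No, Yes, Yes, Yes, Yes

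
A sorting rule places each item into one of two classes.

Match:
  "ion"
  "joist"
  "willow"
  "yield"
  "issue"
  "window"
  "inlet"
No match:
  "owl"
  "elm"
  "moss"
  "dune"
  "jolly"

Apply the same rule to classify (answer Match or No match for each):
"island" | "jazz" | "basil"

Match, No match, Match

One predicate separates the groups cleanly: contains 'i'.
"island" — has 'i', hence Match.
"jazz" — no 'i', hence No match.
"basil" — has 'i', hence Match.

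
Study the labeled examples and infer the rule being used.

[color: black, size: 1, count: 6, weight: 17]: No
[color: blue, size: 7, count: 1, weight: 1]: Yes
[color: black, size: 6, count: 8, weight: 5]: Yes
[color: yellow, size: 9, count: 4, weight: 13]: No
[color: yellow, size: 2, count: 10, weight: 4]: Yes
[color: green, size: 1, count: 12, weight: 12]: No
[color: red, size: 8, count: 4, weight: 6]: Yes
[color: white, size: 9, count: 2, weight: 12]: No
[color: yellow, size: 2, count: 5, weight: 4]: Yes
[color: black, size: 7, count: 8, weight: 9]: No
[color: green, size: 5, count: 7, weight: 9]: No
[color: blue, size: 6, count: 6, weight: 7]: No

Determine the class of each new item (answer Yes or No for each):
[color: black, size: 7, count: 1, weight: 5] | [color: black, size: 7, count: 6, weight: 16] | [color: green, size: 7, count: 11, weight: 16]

'Yes' ⟺ weight ≤ 6.
[color: black, size: 7, count: 1, weight: 5]: weight = 5, has this property → Yes. [color: black, size: 7, count: 6, weight: 16]: weight = 16, fails this test → No. [color: green, size: 7, count: 11, weight: 16]: weight = 16, fails this test → No.

Yes, No, No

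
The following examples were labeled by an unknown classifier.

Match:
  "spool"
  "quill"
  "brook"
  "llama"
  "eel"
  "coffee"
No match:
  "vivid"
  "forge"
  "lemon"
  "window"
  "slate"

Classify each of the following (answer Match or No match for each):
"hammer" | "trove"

Match, No match

Looking at the examples, the only property every 'Match' case has and every 'No match' case lacks is: has a double letter.
Match: "hammer", since 'mm' doubled.
No match: "trove", since no doubled letter.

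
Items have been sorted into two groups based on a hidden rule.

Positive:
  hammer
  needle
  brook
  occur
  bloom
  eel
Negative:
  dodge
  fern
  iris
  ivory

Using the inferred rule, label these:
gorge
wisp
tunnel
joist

Negative, Negative, Positive, Negative

Every 'Positive' example satisfies: has a double letter. None of the 'Negative' examples do.
gorge: no doubled letter — fails this test, so Negative. wisp: no doubled letter — fails this test, so Negative. tunnel: 'nn' doubled — passes, so Positive. joist: no doubled letter — fails this test, so Negative.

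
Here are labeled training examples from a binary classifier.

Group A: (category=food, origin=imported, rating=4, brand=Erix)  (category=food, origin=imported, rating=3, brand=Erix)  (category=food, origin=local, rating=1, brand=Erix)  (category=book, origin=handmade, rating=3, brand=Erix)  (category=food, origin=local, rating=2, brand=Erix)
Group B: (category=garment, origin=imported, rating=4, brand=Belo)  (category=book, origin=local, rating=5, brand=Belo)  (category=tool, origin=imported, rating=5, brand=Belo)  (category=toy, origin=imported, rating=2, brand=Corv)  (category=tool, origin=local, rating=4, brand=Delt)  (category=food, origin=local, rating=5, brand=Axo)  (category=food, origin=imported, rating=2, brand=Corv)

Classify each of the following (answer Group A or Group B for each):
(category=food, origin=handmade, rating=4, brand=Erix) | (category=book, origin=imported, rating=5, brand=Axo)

Group A, Group B

Checking candidate rules against both groups, what survives is: brand is Erix.
(category=food, origin=handmade, rating=4, brand=Erix): Group A (brand is Erix). (category=book, origin=imported, rating=5, brand=Axo): Group B (brand is Axo).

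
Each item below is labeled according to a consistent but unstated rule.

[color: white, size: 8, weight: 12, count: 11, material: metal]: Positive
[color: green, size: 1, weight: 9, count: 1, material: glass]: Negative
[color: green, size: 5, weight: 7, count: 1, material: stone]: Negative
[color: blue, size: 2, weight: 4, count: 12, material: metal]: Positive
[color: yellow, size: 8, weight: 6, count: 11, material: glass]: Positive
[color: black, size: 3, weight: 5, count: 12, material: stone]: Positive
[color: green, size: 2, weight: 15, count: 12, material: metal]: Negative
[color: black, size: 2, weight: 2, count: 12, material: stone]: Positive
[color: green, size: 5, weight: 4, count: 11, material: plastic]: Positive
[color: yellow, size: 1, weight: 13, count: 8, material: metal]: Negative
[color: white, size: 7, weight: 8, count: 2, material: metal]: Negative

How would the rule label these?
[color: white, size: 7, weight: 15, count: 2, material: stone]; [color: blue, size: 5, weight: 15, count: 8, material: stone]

The common property of the 'Positive' items is: weight ≤ 12 AND count ≥ 8. No 'Negative' item has it.
[color: white, size: 7, weight: 15, count: 2, material: stone]: weight = 15, count = 2, does not pass → Negative. [color: blue, size: 5, weight: 15, count: 8, material: stone]: weight = 15, count = 8, does not pass → Negative.

Negative, Negative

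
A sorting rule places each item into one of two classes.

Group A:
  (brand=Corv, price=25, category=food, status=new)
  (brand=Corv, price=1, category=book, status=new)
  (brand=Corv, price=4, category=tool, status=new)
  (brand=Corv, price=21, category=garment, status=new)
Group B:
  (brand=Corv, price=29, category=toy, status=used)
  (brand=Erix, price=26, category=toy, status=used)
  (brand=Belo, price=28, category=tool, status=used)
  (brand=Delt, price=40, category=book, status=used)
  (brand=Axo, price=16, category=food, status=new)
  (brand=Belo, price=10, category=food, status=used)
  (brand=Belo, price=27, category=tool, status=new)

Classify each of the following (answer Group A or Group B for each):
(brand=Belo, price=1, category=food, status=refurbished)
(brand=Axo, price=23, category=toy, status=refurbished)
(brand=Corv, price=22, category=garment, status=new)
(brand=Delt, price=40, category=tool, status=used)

Every 'Group A' example satisfies: brand is Corv AND status is new. None of the 'Group B' examples do.
Group B: (brand=Belo, price=1, category=food, status=refurbished), since brand is Belo, status is refurbished. Group B: (brand=Axo, price=23, category=toy, status=refurbished), since brand is Axo, status is refurbished. Group A: (brand=Corv, price=22, category=garment, status=new), since brand is Corv, status is new. Group B: (brand=Delt, price=40, category=tool, status=used), since brand is Delt, status is used.

Group B, Group B, Group A, Group B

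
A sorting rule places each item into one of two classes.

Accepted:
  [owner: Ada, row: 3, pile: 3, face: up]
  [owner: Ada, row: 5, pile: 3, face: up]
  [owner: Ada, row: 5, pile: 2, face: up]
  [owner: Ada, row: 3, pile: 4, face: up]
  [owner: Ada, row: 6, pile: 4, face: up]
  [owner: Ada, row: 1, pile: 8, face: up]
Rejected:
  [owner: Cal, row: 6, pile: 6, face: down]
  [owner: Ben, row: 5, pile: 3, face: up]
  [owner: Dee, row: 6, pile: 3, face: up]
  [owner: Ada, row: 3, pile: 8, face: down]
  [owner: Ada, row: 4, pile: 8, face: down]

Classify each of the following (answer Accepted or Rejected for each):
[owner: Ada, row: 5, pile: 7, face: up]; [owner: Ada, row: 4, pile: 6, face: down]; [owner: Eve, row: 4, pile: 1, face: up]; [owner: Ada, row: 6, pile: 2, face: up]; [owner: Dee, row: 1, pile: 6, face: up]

The simplest hypothesis consistent with all the labels is: owner is Ada AND face is up.
[owner: Ada, row: 5, pile: 7, face: up]: owner is Ada, face is up, passes → Accepted. [owner: Ada, row: 4, pile: 6, face: down]: owner is Ada, face is down, lacks this property → Rejected. [owner: Eve, row: 4, pile: 1, face: up]: owner is Eve, face is up, lacks this property → Rejected. [owner: Ada, row: 6, pile: 2, face: up]: owner is Ada, face is up, passes → Accepted. [owner: Dee, row: 1, pile: 6, face: up]: owner is Dee, face is up, lacks this property → Rejected.

Accepted, Rejected, Rejected, Accepted, Rejected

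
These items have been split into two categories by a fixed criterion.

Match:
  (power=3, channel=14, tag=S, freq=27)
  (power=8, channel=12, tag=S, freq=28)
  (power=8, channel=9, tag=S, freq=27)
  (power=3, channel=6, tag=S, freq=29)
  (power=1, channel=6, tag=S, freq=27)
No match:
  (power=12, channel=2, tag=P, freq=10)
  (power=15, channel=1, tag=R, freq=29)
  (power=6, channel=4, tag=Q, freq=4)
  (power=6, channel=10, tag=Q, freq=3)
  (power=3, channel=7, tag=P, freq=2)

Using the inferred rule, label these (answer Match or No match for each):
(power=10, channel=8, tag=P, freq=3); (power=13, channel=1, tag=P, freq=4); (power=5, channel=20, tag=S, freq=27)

No match, No match, Match

The rule appears to be: tag is S.
(power=10, channel=8, tag=P, freq=3) → tag is P → No match. (power=13, channel=1, tag=P, freq=4) → tag is P → No match. (power=5, channel=20, tag=S, freq=27) → tag is S → Match.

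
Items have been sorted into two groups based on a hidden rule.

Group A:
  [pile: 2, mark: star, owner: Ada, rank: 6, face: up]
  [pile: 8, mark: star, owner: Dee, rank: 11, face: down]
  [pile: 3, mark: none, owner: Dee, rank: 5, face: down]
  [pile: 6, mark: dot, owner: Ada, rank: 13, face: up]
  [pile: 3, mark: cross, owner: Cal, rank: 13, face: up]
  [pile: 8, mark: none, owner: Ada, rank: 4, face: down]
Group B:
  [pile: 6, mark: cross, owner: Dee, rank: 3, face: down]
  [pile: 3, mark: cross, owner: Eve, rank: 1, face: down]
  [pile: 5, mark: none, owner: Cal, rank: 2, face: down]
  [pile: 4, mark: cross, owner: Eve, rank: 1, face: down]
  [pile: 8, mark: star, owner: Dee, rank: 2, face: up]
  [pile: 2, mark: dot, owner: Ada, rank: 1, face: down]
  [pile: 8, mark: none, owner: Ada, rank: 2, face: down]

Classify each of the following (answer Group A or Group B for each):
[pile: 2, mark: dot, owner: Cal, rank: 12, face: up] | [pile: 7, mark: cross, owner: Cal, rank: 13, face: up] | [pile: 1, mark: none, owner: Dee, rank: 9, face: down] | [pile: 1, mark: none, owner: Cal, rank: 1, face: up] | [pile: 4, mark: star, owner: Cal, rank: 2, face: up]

Group A, Group A, Group A, Group B, Group B

The distinguishing property — rank ≥ 4 — holds for all the 'Group A' cases and none of the 'Group B' cases.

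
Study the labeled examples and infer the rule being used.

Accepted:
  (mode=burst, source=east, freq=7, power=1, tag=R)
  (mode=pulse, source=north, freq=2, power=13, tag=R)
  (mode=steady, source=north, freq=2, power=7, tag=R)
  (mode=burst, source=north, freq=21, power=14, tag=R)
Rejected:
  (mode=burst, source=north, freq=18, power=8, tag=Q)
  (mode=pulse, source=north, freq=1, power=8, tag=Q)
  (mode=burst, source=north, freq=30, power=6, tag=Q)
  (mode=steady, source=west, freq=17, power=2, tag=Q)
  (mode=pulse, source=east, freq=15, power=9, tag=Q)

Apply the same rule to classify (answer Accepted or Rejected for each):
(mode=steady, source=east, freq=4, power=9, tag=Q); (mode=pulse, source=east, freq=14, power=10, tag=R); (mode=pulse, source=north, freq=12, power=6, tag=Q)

Rejected, Accepted, Rejected

The distinguishing property — tag is R — holds for all the 'Accepted' cases and none of the 'Rejected' cases.
Rejected: (mode=steady, source=east, freq=4, power=9, tag=Q), since tag is Q.
Accepted: (mode=pulse, source=east, freq=14, power=10, tag=R), since tag is R.
Rejected: (mode=pulse, source=north, freq=12, power=6, tag=Q), since tag is Q.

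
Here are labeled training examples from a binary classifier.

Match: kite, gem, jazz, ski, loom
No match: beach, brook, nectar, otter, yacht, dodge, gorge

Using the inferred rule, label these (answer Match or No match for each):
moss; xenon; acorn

Match, No match, No match

The simplest hypothesis consistent with all the labels is: length ≤ 4.
moss: length 4, has this property → Match.
xenon: length 5, fails the rule → No match.
acorn: length 5, fails the rule → No match.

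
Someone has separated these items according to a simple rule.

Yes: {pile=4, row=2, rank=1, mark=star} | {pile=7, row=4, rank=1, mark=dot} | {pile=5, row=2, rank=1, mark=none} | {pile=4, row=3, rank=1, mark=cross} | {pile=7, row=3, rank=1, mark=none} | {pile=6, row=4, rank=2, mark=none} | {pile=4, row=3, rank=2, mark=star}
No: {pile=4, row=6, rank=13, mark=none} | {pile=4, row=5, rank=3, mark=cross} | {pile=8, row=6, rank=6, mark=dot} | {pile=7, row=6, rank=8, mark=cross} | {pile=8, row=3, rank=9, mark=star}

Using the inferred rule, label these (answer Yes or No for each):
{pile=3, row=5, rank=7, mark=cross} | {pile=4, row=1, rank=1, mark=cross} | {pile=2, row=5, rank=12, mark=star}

The common property of the 'Yes' items is: rank ≤ 2. No 'No' item has it.
No: {pile=3, row=5, rank=7, mark=cross}, since rank = 7. Yes: {pile=4, row=1, rank=1, mark=cross}, since rank = 1. No: {pile=2, row=5, rank=12, mark=star}, since rank = 12.

No, Yes, No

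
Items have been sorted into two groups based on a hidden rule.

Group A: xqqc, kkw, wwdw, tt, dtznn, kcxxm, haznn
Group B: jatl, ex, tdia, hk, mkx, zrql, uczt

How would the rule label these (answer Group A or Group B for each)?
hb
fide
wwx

Group B, Group B, Group A

The distinguishing property — has a double letter — holds for all the 'Group A' cases and none of the 'Group B' cases.
Group B: hb, since no doubled letter.
Group B: fide, since no doubled letter.
Group A: wwx, since 'ww' doubled.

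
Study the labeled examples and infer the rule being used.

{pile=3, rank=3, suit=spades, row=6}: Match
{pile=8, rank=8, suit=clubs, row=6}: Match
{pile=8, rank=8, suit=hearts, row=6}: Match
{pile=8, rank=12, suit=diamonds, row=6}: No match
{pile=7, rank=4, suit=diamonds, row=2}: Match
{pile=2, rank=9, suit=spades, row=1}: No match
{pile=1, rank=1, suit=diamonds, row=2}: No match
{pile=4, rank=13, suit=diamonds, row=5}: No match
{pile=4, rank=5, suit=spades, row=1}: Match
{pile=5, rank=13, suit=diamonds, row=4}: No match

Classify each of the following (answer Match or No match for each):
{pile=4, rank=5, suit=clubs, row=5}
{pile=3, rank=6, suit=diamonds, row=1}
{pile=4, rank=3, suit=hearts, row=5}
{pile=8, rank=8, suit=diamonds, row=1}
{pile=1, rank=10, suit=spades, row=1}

The classifier is using: rank ≤ 8 AND pile ≥ 2.
{pile=4, rank=5, suit=clubs, row=5}: rank = 5, pile = 4 — has this property, so Match. {pile=3, rank=6, suit=diamonds, row=1}: rank = 6, pile = 3 — has this property, so Match. {pile=4, rank=3, suit=hearts, row=5}: rank = 3, pile = 4 — has this property, so Match. {pile=8, rank=8, suit=diamonds, row=1}: rank = 8, pile = 8 — has this property, so Match. {pile=1, rank=10, suit=spades, row=1}: rank = 10, pile = 1 — fails the rule, so No match.

Match, Match, Match, Match, No match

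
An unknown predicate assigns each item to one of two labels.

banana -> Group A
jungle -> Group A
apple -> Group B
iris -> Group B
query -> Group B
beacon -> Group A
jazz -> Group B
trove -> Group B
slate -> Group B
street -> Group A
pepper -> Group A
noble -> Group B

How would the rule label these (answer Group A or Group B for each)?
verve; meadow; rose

Group B, Group A, Group B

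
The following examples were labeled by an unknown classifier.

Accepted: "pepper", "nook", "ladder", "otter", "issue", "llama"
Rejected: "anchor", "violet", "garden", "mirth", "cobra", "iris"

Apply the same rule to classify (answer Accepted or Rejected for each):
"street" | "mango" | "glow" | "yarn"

Checking candidate rules against both groups, what survives is: has a double letter.
"street": 'ee' doubled, checks out → Accepted. "mango": no doubled letter, fails this test → Rejected. "glow": no doubled letter, fails this test → Rejected. "yarn": no doubled letter, fails this test → Rejected.

Accepted, Rejected, Rejected, Rejected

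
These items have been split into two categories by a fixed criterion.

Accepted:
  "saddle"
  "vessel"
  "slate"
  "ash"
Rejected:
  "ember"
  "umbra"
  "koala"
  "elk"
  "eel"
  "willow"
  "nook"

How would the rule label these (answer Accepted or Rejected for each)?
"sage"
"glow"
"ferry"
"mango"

Checking candidate rules against both groups, what survives is: contains 's'.
Accepted: "sage", since has 's'.
Rejected: "glow", since no 's'.
Rejected: "ferry", since no 's'.
Rejected: "mango", since no 's'.

Accepted, Rejected, Rejected, Rejected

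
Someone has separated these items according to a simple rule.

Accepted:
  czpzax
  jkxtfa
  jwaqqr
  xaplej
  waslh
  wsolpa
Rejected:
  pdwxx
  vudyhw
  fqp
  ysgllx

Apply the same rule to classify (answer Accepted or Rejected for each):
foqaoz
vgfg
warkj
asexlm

Accepted, Rejected, Accepted, Accepted

Checking candidate rules against both groups, what survives is: contains 'a'.
foqaoz → has 'a' → Accepted. vgfg → no 'a' → Rejected. warkj → has 'a' → Accepted. asexlm → has 'a' → Accepted.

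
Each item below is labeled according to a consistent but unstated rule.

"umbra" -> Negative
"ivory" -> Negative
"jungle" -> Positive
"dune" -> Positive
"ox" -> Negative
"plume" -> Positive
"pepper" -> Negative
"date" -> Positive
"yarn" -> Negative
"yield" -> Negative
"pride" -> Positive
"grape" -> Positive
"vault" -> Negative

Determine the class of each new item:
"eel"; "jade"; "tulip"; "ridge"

Negative, Positive, Negative, Positive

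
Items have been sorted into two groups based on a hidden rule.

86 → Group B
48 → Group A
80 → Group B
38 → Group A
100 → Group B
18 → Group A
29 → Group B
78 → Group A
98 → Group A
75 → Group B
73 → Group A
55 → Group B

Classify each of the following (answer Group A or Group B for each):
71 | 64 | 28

'Group A' ⟺ ≡ 3 (mod 5).

Group B, Group B, Group A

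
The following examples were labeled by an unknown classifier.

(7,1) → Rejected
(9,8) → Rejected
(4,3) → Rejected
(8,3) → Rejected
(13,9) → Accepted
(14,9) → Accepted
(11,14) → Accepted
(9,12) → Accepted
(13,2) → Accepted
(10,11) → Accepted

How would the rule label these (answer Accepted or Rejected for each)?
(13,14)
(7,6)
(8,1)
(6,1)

Accepted, Rejected, Rejected, Rejected

The pattern is that an item is 'Accepted' exactly when: max ≥ 10.
(13,14): max 14 — passes, so Accepted.
(7,6): max 7 — does not fit, so Rejected.
(8,1): max 8 — does not fit, so Rejected.
(6,1): max 6 — does not fit, so Rejected.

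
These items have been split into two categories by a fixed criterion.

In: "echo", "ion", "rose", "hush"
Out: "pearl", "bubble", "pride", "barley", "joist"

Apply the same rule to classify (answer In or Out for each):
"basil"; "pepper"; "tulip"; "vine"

Rule: length ≤ 4. This holds for each 'In' example and fails for each 'Out' one.
"basil": Out (length 5).
"pepper": Out (length 6).
"tulip": Out (length 5).
"vine": In (length 4).

Out, Out, Out, In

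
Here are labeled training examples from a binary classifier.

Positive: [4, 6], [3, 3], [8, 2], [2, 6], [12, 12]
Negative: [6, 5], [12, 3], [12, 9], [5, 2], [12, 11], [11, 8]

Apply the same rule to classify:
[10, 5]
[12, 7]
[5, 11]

Negative, Negative, Positive

Rule: sum is even. This holds for each 'Positive' example and fails for each 'Negative' one.
[10, 5]: Negative (10+5 = 15).
[12, 7]: Negative (12+7 = 19).
[5, 11]: Positive (5+11 = 16).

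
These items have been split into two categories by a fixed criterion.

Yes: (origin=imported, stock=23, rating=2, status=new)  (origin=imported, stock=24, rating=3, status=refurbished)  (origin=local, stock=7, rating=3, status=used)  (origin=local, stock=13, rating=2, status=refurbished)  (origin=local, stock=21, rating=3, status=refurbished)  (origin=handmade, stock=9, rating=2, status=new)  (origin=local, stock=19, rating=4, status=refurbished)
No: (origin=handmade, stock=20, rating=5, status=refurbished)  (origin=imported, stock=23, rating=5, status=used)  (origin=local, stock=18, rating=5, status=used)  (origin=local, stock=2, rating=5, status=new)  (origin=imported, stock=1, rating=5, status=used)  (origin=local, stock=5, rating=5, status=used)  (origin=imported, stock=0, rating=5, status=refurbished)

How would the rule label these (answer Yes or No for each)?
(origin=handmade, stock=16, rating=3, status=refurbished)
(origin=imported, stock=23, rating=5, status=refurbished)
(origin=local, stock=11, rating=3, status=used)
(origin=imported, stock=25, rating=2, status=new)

Yes, No, Yes, Yes

The classifier is using: rating ≤ 4.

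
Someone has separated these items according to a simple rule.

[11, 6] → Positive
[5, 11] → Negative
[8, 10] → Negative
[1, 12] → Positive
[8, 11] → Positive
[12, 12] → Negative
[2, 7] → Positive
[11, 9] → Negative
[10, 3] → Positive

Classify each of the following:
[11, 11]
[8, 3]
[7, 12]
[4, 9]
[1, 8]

Negative, Positive, Positive, Positive, Positive

'Positive' ⟺ sum is odd.
[11, 11] — 11+11 = 22, hence Negative. [8, 3] — 8+3 = 11, hence Positive. [7, 12] — 7+12 = 19, hence Positive. [4, 9] — 4+9 = 13, hence Positive. [1, 8] — 1+8 = 9, hence Positive.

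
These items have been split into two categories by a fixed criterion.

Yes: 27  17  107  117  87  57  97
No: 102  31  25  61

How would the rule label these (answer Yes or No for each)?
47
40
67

Yes, No, Yes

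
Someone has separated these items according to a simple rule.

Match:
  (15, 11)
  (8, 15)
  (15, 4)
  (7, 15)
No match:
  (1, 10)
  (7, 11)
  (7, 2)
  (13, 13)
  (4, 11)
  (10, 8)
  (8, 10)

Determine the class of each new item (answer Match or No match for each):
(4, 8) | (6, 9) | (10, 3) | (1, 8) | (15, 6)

No match, No match, No match, No match, Match

A rule that fits every label: max ≥ 15 — true of each 'Match' example, false of each 'No match' one.
(4, 8) — max 8, hence No match.
(6, 9) — max 9, hence No match.
(10, 3) — max 10, hence No match.
(1, 8) — max 8, hence No match.
(15, 6) — max 15, hence Match.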